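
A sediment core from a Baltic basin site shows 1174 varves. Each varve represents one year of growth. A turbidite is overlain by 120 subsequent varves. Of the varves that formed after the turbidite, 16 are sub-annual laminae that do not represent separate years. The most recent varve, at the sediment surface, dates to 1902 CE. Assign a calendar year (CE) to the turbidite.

There are 120 varves younger than the turbidite.
Removing the 16 false varves leaves 120 − 16 = 104 true varves beyond the turbidite.
1902 − 104 = 1798 CE.

1798 CE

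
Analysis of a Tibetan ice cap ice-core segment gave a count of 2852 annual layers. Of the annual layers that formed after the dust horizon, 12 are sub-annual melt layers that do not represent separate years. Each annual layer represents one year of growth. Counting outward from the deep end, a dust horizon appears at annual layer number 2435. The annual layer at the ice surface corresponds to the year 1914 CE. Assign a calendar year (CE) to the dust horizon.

2852 − 2435 = 417 annual layers lie beyond the dust horizon toward the ice surface.
Removing the 12 false annual layers leaves 417 − 12 = 405 true annual layers beyond the dust horizon.
The annual layer at the ice surface is 1914 CE, so the dust horizon dates to 1914 − 405 = 1509 CE.

1509 CE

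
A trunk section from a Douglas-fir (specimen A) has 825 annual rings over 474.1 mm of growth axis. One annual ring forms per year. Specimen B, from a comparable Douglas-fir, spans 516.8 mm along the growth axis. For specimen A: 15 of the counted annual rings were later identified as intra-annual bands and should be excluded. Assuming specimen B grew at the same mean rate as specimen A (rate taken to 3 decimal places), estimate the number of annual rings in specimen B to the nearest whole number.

883 annual rings

Specimen A: adjusted count: 825 − 15 = 810 annual rings.
A: Mean rate = 474.1 mm / 810 years ≈ 0.585 mm/year.
Specimen B: 516.8 mm / 0.585 mm per year = 883.42 years ≈ 883 annual rings.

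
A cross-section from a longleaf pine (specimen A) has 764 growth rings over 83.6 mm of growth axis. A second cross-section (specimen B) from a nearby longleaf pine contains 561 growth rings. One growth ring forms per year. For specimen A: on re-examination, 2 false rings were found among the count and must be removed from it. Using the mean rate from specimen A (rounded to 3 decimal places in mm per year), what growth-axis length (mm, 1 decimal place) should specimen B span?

61.7 mm

Specimen A: correcting the raw count gives 764 − 2 = 762 true growth rings.
A: 83.6 mm over 762 years gives 83.6 / 762 ≈ 0.110 mm per year.
B's length ≈ 0.110 × 561 = 61.7 mm.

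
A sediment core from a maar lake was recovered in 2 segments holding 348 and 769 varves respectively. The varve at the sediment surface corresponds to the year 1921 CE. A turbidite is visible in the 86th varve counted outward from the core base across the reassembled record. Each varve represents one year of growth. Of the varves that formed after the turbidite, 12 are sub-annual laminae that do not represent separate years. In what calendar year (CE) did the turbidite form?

Total varves = 348 + 769 = 1117.
The turbidite sits at varve 86 from the core base, so 1117 − 86 = 1031 varves formed after it.
Removing the 12 false varves leaves 1031 − 12 = 1019 true varves beyond the turbidite.
The varve at the sediment surface is 1921 CE, so the turbidite dates to 1921 − 1019 = 902 CE.

902 CE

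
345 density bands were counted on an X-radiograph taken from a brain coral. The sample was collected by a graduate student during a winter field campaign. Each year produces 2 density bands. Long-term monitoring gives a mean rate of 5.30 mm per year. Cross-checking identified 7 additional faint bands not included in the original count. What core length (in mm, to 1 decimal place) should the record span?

932.8 mm

Adjusted count: 345 + 7 = 352 density bands.
352 density bands at 2 per year is 352 / 2 = 176 years.
Predicted length = 5.30 mm/year × 176 years = 932.8 mm.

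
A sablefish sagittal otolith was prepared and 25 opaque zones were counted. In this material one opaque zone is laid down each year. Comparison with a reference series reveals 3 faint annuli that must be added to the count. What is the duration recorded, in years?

28 yr

True opaque zone count = 25 + 3 = 28.
With a one-to-one opaque zone periodicity this is 28 years.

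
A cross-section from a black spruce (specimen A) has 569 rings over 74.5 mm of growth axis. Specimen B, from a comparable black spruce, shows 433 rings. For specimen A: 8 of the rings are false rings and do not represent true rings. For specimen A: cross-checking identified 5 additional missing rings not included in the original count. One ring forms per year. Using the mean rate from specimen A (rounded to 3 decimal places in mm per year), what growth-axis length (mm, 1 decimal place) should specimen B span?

57.2 mm

Specimen A: true ring count = 569 − 8 + 5 = 566.
A: Mean rate = 74.5 mm / 566 years ≈ 0.132 mm/year.
Length of B = 0.132 × 433 = 57.2 mm.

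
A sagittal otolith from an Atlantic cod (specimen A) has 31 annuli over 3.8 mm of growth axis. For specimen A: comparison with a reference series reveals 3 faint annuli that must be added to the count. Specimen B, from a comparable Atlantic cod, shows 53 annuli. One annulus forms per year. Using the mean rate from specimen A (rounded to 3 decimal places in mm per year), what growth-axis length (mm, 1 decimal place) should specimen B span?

5.9 mm

Specimen A: true annulus count = 31 + 3 = 34.
A: Extension rate ≈ 3.8 / 34 = 0.112 mm/year.
For B, 0.112 mm/year × 53 years = 5.9 mm.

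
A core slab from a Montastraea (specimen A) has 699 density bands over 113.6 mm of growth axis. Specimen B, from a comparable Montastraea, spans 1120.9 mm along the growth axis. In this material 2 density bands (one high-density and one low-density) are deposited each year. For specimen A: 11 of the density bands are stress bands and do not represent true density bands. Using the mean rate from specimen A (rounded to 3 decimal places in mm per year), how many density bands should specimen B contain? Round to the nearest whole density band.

Specimen A: correcting the raw count gives 699 − 11 = 688 true density bands.
Specimen A: dividing by 2 density bands per year: 688 / 2 = 344 years.
A: Extension rate ≈ 113.6 / 344 = 0.330 mm per year.
Specimen B: 1120.9 mm / 0.330 mm per year = 3396.67 years; at 2 density bands per year that is 3396.67 × 2 ≈ 6793 density bands.

6793 density bands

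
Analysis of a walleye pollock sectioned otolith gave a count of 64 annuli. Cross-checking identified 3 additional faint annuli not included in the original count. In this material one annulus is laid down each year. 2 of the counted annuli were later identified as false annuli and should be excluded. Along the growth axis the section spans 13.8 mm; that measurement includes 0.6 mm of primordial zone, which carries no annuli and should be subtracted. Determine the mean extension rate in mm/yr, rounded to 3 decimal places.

0.203 mm/yr

Correcting the raw count gives 64 − 2 + 3 = 65 true annuli.
Net length = 13.8 − 0.6 = 13.2 mm.
Mean rate = 13.2 mm / 65 years ≈ 0.203 mm/yr.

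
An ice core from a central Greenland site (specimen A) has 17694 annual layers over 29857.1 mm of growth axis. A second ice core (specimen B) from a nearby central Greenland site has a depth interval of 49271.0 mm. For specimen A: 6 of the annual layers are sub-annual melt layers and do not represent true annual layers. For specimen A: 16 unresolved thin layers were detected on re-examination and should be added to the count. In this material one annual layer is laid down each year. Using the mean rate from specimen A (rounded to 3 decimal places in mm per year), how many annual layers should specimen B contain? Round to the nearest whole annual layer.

29224 annual layers

Specimen A: after corrections the count is 17694 − 6 + 16 = 17704 annual layers.
A: Mean rate = 29857.1 mm / 17704 years ≈ 1.686 mm/yr.
B spans 49271.0 / 1.686 = 29223.61 years ≈ 29224 annual layers.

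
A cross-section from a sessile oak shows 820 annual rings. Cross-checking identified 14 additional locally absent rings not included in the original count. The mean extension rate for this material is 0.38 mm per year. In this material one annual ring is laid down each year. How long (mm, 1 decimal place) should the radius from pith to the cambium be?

316.9 mm

Adjusted count: 820 + 14 = 834 annual rings.
834 years at 0.38 mm/year gives 0.38 × 834 = 316.9 mm.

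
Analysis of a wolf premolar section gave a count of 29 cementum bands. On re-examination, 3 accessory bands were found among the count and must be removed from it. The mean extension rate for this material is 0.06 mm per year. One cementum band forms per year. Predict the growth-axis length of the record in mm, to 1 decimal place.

1.6 mm

Adjusted count: 29 − 3 = 26 cementum bands.
Length ≈ 0.06 × 26 = 1.6 mm.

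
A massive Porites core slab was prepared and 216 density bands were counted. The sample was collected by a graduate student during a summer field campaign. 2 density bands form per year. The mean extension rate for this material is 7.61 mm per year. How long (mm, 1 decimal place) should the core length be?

821.9 mm

Dividing by 2 density bands per year: 216 / 2 = 108 years.
108 years at 7.61 mm/year gives 7.61 × 108 = 821.9 mm.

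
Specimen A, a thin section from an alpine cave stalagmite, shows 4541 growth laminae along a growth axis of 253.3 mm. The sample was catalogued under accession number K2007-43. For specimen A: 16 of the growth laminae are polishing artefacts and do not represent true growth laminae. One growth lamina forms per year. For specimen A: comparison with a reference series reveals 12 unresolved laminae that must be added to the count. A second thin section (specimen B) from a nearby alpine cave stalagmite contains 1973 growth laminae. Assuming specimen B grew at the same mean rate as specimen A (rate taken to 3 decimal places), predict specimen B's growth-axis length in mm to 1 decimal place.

Specimen A: adjusted count: 4541 − 16 + 12 = 4537 growth laminae.
A: Mean rate = 253.3 mm / 4537 years ≈ 0.056 mm/yr.
B's length ≈ 0.056 × 1973 = 110.5 mm.

110.5 mm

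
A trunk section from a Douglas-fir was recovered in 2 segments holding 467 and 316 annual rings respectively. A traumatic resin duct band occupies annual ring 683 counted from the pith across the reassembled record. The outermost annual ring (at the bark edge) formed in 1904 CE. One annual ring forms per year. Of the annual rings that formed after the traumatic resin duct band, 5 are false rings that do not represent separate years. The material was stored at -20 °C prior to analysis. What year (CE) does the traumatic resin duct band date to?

Total annual rings = 467 + 316 = 783.
The traumatic resin duct band sits at annual ring 683 from the pith, so 783 − 683 = 100 annual rings formed after it.
Removing the 5 false annual rings leaves 100 − 5 = 95 true annual rings beyond the traumatic resin duct band.
The annual ring at the bark edge is 1904 CE, so the traumatic resin duct band dates to 1904 − 95 = 1809 CE.

1809 CE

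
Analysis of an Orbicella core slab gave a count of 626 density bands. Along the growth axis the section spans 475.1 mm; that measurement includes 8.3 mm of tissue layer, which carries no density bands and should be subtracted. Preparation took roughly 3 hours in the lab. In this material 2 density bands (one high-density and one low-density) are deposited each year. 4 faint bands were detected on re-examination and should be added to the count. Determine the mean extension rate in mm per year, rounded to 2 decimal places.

True density band count = 626 + 4 = 630.
With 2 density bands per year, 630 / 2 = 315 years.
Net length = 475.1 − 8.3 = 466.8 mm.
Mean rate = 466.8 mm / 315 years ≈ 1.48 mm per year.

1.48 mm per year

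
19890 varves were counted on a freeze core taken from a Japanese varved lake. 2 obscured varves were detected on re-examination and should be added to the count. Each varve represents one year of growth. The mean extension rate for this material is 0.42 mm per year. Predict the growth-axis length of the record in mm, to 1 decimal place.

8354.6 mm

After corrections the count is 19890 + 2 = 19892 varves.
19892 years at 0.42 mm/year gives 0.42 × 19892 = 8354.6 mm.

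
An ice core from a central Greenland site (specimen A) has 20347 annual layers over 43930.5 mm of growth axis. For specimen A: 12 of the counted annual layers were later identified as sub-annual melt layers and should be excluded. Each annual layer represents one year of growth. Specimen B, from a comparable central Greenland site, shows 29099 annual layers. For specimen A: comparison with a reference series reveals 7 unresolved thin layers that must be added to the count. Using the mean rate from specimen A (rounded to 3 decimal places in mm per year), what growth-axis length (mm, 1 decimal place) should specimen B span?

62853.8 mm

Specimen A: true annual layer count = 20347 − 12 + 7 = 20342.
A: Mean rate = 43930.5 mm / 20342 years ≈ 2.160 mm/yr.
B's length ≈ 2.160 × 29099 = 62853.8 mm.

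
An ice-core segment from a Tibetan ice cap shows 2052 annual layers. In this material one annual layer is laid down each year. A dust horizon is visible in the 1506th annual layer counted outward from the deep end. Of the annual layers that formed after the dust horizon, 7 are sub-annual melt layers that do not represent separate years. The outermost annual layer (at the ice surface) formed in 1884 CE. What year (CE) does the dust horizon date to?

1345 CE

2052 − 1506 = 546 annual layers lie beyond the dust horizon toward the ice surface.
546 − 7 false = 539 true annual layers after the dust horizon.
1884 − 539 = 1345 CE.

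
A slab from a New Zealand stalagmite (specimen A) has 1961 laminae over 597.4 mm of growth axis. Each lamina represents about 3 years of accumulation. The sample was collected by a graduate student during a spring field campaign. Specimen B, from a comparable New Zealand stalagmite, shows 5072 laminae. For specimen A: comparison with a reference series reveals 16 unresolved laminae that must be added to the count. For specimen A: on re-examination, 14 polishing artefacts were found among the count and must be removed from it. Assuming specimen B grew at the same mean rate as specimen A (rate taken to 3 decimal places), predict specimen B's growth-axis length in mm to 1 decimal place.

Specimen A: after corrections the count is 1961 − 14 + 16 = 1963 laminae.
Specimen A: at 3 years per lamina, 1963 × 3 = 5889 years.
A: Extension rate ≈ 597.4 / 5889 = 0.101 mm per year.
Specimen B: multiplying by 3 years per lamina: 5072 × 3 = 15216 years. B's length ≈ 0.101 × 15216 = 1536.8 mm.

1536.8 mm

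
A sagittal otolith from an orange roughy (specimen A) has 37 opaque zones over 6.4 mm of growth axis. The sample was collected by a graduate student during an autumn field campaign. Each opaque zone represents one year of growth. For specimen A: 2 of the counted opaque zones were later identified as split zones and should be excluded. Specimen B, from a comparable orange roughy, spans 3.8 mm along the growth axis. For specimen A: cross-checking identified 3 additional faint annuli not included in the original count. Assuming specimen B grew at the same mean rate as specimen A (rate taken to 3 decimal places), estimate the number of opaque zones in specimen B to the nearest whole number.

23 opaque zones

Specimen A: correcting the raw count gives 37 − 2 + 3 = 38 true opaque zones.
A: Mean rate = 6.4 mm / 38 years ≈ 0.168 mm/year.
Specimen B: 3.8 mm / 0.168 mm per year = 22.62 years ≈ 23 opaque zones.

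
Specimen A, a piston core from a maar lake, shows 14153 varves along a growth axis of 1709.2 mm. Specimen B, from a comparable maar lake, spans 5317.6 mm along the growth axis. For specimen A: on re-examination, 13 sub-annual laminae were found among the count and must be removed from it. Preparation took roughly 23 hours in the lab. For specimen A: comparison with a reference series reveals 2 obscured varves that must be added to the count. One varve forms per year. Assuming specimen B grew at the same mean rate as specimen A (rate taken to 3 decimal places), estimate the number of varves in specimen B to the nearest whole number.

Specimen A: adjusted count: 14153 − 13 + 2 = 14142 varves.
A: Extension rate ≈ 1709.2 / 14142 = 0.121 mm per year.
B spans 5317.6 / 0.121 = 43947.11 years ≈ 43947 varves.

43947 varves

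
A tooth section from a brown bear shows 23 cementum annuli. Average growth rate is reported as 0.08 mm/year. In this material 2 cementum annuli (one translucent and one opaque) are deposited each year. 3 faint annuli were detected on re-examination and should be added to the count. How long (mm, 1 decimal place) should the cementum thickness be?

True cementum annulus count = 23 + 3 = 26.
With 2 cementum annuli per year, 26 / 2 = 13 years.
Length ≈ 0.08 × 13 = 1.0 mm.

1.0 mm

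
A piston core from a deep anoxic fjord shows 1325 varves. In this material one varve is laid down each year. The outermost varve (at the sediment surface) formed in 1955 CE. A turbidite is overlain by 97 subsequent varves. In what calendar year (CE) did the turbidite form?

1858 CE

There are 97 varves younger than the turbidite.
1955 − 97 = 1858 CE.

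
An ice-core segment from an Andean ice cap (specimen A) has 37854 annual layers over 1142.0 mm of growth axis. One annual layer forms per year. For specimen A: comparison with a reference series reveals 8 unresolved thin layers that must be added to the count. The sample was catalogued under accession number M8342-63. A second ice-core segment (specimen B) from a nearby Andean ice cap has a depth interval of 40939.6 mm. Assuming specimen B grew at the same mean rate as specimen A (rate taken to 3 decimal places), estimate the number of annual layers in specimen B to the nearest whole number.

1364653 annual layers

Specimen A: correcting the raw count gives 37854 + 8 = 37862 true annual layers.
A: Extension rate ≈ 1142.0 / 37862 = 0.030 mm/yr.
Specimen B: 40939.6 mm / 0.030 mm per year = 1364653.33 years ≈ 1364653 annual layers.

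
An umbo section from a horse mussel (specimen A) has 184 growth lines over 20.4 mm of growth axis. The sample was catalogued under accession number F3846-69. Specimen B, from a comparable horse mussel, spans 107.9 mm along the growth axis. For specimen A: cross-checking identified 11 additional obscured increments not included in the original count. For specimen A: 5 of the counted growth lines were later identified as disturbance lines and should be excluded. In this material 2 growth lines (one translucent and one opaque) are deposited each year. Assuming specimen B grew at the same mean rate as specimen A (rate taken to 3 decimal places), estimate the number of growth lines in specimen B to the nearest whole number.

Specimen A: adjusted count: 184 − 5 + 11 = 190 growth lines.
Specimen A: with 2 growth lines per year, 190 / 2 = 95 years.
A: 20.4 mm over 95 years gives 20.4 / 95 ≈ 0.215 mm/year.
Specimen B: 107.9 mm / 0.215 mm per year = 501.86 years; at 2 growth lines per year that is 501.86 × 2 ≈ 1004 growth lines.

1004 growth lines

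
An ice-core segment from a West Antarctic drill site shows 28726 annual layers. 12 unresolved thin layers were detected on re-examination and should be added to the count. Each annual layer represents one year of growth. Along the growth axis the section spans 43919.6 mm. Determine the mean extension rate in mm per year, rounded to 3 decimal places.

True annual layer count = 28726 + 12 = 28738.
Mean rate = 43919.6 mm / 28738 years ≈ 1.528 mm per year.

1.528 mm per year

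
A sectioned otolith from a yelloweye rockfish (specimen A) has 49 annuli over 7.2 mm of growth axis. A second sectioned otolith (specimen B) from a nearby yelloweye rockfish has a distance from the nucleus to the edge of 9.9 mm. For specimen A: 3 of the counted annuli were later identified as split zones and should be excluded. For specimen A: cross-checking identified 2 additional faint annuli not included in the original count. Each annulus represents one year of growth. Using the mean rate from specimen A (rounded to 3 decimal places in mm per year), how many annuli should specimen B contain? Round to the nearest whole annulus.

Specimen A: adjusted count: 49 − 3 + 2 = 48 annuli.
A: Mean rate = 7.2 mm / 48 years ≈ 0.150 mm/yr.
B spans 9.9 / 0.150 = 66.00 years ≈ 66 annuli.

66 annuli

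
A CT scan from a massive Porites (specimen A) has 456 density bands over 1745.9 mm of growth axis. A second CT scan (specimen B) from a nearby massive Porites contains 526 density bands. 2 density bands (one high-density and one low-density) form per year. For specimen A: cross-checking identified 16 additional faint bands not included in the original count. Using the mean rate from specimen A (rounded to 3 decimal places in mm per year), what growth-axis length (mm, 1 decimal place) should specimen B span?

Specimen A: correcting the raw count gives 456 + 16 = 472 true density bands.
Specimen A: with 2 density bands per year, 472 / 2 = 236 years.
A: Extension rate ≈ 1745.9 / 236 = 7.398 mm/year.
Specimen B: dividing by 2 density bands per year: 526 / 2 = 263 years. B's length ≈ 7.398 × 263 = 1945.7 mm.

1945.7 mm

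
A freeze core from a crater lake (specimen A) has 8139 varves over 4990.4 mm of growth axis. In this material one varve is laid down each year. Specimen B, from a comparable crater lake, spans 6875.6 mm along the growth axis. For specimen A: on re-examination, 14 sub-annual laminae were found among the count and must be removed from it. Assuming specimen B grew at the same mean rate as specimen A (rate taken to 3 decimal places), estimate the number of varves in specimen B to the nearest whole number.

11198 varves

Specimen A: correcting the raw count gives 8139 − 14 = 8125 true varves.
A: Mean rate = 4990.4 mm / 8125 years ≈ 0.614 mm/yr.
B spans 6875.6 / 0.614 = 11198.05 years ≈ 11198 varves.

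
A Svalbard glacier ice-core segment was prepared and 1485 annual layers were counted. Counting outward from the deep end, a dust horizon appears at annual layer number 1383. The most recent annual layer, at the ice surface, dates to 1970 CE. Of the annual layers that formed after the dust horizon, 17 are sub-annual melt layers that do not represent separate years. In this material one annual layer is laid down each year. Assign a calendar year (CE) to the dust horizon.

1885 CE

The dust horizon sits at annual layer 1383 from the deep end, so 1485 − 1383 = 102 annual layers formed after it.
Removing the 17 false annual layers leaves 102 − 17 = 85 true annual layers beyond the dust horizon.
1970 − 85 = 1885 CE.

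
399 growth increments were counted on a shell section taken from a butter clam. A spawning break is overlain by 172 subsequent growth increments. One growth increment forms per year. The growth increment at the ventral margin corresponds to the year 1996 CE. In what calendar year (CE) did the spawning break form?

172 growth increments post-date the spawning break.
1996 − 172 = 1824 CE.

1824 CE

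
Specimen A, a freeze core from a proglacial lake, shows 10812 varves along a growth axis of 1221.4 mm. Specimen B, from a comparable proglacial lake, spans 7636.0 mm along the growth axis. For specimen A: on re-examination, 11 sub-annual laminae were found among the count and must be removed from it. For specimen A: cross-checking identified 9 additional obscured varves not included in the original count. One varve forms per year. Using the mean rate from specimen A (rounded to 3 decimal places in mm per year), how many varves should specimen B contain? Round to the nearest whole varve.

67575 varves

Specimen A: correcting the raw count gives 10812 − 11 + 9 = 10810 true varves.
A: Extension rate ≈ 1221.4 / 10810 = 0.113 mm/yr.
For B, 7636.0 / 0.113 = 67575.22 years ≈ 67575 varves.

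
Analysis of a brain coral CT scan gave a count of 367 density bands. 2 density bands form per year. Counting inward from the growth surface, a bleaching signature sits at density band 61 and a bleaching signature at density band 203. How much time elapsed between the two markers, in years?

71 yr

The two markers are separated by 203 − 61 = 142 density bands.
142 density bands at 2 per year is 142 / 2 = 71 years.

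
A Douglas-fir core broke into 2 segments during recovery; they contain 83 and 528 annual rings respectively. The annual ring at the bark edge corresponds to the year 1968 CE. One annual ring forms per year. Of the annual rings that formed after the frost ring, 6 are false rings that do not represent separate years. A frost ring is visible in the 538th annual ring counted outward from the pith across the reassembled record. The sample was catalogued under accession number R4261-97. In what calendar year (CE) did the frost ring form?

Total annual rings = 83 + 528 = 611.
Between annual ring 538 and the bark edge there are 611 − 538 = 73 annual rings.
Removing the 6 false annual rings leaves 73 − 6 = 67 true annual rings beyond the frost ring.
Counting back 67 years from 1968 CE places the frost ring in 1968 − 67 = 1901 CE.

1901 CE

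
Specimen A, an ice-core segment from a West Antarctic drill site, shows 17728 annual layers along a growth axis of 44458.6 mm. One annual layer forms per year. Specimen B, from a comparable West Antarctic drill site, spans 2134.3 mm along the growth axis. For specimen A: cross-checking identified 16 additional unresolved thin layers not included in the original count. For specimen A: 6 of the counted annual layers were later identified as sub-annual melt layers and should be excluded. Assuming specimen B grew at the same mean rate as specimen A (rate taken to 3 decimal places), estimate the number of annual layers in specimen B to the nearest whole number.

Specimen A: after corrections the count is 17728 − 6 + 16 = 17738 annual layers.
A: Extension rate ≈ 44458.6 / 17738 = 2.506 mm/year.
B spans 2134.3 / 2.506 = 851.68 years ≈ 852 annual layers.

852 annual layers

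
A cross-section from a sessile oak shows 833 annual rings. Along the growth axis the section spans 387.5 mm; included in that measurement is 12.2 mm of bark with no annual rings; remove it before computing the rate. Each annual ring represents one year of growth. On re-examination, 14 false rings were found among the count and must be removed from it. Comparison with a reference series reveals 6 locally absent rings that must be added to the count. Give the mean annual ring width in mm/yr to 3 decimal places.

0.455 mm/yr

True annual ring count = 833 − 14 + 6 = 825.
Net length = 387.5 − 12.2 = 375.3 mm.
Mean rate = 375.3 mm / 825 years ≈ 0.455 mm/yr.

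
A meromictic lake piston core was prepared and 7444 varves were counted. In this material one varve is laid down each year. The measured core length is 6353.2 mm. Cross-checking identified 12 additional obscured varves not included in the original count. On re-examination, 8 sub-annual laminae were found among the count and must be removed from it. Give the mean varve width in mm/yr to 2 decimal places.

True varve count = 7444 − 8 + 12 = 7448.
6353.2 mm over 7448 years gives 6353.2 / 7448 ≈ 0.85 mm/yr.

0.85 mm/yr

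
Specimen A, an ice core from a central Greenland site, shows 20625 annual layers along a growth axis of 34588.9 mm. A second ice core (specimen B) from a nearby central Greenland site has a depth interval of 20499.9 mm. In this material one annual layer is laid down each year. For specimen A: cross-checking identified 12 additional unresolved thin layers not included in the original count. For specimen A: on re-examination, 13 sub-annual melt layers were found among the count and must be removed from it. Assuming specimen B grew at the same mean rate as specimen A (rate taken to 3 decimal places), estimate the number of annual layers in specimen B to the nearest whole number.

Specimen A: true annual layer count = 20625 − 13 + 12 = 20624.
A: Mean rate = 34588.9 mm / 20624 years ≈ 1.677 mm/year.
For B, 20499.9 / 1.677 = 12224.15 years ≈ 12224 annual layers.

12224 annual layers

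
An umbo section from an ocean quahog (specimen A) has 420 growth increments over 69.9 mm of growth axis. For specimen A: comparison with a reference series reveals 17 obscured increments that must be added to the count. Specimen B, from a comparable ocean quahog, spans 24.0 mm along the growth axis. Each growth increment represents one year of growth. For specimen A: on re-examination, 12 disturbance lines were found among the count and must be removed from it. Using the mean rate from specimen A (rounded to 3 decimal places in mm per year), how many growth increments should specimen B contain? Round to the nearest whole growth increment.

146 growth increments

Specimen A: true growth increment count = 420 − 12 + 17 = 425.
A: 69.9 mm over 425 years gives 69.9 / 425 ≈ 0.164 mm/yr.
Specimen B: 24.0 mm / 0.164 mm per year = 146.34 years ≈ 146 growth increments.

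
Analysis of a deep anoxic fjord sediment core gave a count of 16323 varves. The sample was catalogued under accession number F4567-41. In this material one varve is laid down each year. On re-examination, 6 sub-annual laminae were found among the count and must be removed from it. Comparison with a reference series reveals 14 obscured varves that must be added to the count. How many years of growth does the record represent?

Adjusted count: 16323 − 6 + 14 = 16331 varves.
One varve per year makes the duration 16331 years.

16331 yr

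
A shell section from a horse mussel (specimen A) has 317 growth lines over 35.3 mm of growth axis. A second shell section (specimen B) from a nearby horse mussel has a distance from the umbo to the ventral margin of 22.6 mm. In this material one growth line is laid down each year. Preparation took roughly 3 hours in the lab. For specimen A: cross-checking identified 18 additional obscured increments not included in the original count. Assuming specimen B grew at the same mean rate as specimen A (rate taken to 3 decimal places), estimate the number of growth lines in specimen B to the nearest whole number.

215 growth lines

Specimen A: true growth line count = 317 + 18 = 335.
A: Extension rate ≈ 35.3 / 335 = 0.105 mm/year.
For B, 22.6 / 0.105 = 215.24 years ≈ 215 growth lines.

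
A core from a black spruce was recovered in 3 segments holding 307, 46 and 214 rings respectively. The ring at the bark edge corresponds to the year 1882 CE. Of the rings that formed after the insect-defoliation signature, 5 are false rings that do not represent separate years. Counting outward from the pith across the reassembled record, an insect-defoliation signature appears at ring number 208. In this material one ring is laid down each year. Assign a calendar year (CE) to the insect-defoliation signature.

Total rings = 307 + 46 + 214 = 567.
567 − 208 = 359 rings lie beyond the insect-defoliation signature toward the bark edge.
359 − 5 false = 354 true rings after the insect-defoliation signature.
Counting back 354 years from 1882 CE places the insect-defoliation signature in 1882 − 354 = 1528 CE.

1528 CE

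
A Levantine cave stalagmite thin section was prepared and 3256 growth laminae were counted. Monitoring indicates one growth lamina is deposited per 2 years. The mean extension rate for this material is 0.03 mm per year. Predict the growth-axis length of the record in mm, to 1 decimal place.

Multiplying by 2 years per growth lamina: 3256 × 2 = 6512 years.
Length ≈ 0.03 × 6512 = 195.4 mm.

195.4 mm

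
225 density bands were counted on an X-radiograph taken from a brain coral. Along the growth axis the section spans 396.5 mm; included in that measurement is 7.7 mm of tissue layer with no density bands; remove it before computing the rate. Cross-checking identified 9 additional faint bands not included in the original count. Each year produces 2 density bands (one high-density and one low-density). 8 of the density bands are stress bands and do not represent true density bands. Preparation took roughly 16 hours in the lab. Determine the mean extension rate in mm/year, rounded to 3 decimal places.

3.441 mm/year

Adjusted count: 225 − 8 + 9 = 226 density bands.
With 2 density bands per year, 226 / 2 = 113 years.
The growth record spans 396.5 − 7.7 = 388.8 mm.
Extension rate ≈ 388.8 / 113 = 3.441 mm/year.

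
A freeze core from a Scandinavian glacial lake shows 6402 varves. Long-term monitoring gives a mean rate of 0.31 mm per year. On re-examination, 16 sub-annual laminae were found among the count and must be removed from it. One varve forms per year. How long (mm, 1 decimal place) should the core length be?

1979.7 mm

Adjusted count: 6402 − 16 = 6386 varves.
6386 years at 0.31 mm/year gives 0.31 × 6386 = 1979.7 mm.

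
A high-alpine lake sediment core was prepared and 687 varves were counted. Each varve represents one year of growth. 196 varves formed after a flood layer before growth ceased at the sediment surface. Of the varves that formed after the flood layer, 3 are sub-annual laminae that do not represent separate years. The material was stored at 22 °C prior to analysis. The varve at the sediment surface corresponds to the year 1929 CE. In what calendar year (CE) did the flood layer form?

There are 196 varves younger than the flood layer.
196 − 3 false = 193 true varves after the flood layer.
1929 − 193 = 1736 CE.

1736 CE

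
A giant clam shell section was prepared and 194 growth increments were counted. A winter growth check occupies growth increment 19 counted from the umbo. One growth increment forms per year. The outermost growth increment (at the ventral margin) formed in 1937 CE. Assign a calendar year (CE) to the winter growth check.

194 − 19 = 175 growth increments lie beyond the winter growth check toward the ventral margin.
1937 − 175 = 1762 CE.

1762 CE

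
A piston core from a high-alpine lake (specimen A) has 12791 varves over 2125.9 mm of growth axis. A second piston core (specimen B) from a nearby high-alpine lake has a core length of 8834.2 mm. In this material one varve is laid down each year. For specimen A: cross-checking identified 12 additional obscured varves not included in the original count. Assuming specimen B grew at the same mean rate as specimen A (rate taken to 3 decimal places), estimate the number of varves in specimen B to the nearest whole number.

53218 varves

Specimen A: correcting the raw count gives 12791 + 12 = 12803 true varves.
A: Mean rate = 2125.9 mm / 12803 years ≈ 0.166 mm/year.
For B, 8834.2 / 0.166 = 53218.07 years ≈ 53218 varves.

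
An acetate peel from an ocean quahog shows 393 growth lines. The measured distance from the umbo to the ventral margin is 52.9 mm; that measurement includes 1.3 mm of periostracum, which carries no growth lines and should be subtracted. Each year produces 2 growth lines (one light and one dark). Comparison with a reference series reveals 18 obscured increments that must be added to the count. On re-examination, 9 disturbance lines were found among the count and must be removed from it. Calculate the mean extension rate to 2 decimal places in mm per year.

0.26 mm per year

True growth line count = 393 − 9 + 18 = 402.
With 2 growth lines per year, 402 / 2 = 201 years.
Removing the 1.3 mm offcut leaves 52.9 − 1.3 = 51.6 mm.
Extension rate ≈ 51.6 / 201 = 0.26 mm per year.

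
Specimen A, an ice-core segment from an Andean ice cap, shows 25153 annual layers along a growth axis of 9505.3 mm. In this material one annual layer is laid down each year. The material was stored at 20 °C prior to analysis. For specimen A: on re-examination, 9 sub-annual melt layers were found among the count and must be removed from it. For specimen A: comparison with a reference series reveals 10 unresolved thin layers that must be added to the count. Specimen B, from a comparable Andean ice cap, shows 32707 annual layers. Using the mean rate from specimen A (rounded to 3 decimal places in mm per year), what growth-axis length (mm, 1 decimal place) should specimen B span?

Specimen A: correcting the raw count gives 25153 − 9 + 10 = 25154 true annual layers.
A: Mean rate = 9505.3 mm / 25154 years ≈ 0.378 mm/yr.
B's length ≈ 0.378 × 32707 = 12363.2 mm.

12363.2 mm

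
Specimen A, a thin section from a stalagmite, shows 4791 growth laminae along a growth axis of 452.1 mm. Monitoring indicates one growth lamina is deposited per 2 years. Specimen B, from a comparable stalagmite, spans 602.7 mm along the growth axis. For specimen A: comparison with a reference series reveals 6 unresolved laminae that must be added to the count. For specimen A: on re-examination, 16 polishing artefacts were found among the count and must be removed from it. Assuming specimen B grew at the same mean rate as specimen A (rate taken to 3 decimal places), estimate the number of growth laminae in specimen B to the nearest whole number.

Specimen A: adjusted count: 4791 − 16 + 6 = 4781 growth laminae.
Specimen A: multiplying by 2 years per growth lamina: 4781 × 2 = 9562 years.
A: 452.1 mm over 9562 years gives 452.1 / 9562 ≈ 0.047 mm/year.
B spans 602.7 / 0.047 = 12823.40 years; at 2 years per growth lamina that is 12823.40 / 2 ≈ 6412 growth laminae.

6412 growth laminae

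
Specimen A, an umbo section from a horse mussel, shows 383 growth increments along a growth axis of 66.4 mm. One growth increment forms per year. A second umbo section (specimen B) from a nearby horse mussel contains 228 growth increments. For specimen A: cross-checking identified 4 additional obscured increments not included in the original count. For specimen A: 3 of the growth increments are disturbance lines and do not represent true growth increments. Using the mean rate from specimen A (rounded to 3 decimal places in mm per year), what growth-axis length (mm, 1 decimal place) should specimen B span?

Specimen A: adjusted count: 383 − 3 + 4 = 384 growth increments.
A: Extension rate ≈ 66.4 / 384 = 0.173 mm/year.
Length of B = 0.173 × 228 = 39.4 mm.

39.4 mm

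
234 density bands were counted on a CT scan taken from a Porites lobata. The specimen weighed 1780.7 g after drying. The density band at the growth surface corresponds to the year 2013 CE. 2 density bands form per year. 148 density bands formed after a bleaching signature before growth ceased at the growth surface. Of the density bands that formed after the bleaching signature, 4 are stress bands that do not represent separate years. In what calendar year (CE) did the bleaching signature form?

There are 148 density bands younger than the bleaching signature.
Excluding 4 false density bands: 148 − 4 = 144.
144 density bands at 2 per year is 144 / 2 = 72 years.
Counting back 72 years from 2013 CE places the bleaching signature in 2013 − 72 = 1941 CE.

1941 CE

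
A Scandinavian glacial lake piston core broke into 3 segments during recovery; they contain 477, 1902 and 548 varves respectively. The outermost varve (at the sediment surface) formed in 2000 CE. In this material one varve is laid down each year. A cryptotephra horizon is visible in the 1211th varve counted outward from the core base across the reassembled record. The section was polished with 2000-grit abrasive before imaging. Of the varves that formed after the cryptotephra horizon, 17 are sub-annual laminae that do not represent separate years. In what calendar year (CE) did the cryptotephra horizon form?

Total varves = 477 + 1902 + 548 = 2927.
2927 − 1211 = 1716 varves lie beyond the cryptotephra horizon toward the sediment surface.
Removing the 17 false varves leaves 1716 − 17 = 1699 true varves beyond the cryptotephra horizon.
The varve at the sediment surface is 2000 CE, so the cryptotephra horizon dates to 2000 − 1699 = 301 CE.

301 CE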